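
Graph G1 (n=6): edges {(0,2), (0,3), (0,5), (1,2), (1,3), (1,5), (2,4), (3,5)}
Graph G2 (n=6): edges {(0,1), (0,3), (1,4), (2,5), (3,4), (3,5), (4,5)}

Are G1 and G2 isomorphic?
No, not isomorphic

The graphs are NOT isomorphic.

Counting triangles (3-cliques): G1 has 2, G2 has 1.
Triangle count is an isomorphism invariant, so differing triangle counts rule out isomorphism.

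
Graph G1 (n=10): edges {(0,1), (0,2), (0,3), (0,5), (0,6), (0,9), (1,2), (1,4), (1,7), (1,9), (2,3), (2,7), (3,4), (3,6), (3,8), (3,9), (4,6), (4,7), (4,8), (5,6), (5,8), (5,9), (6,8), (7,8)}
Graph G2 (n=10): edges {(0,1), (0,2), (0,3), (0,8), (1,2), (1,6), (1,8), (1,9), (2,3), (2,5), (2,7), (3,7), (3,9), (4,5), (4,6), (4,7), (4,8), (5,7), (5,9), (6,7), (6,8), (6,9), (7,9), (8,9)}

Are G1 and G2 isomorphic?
Yes, isomorphic

The graphs are isomorphic.
One valid mapping φ: V(G1) → V(G2): 0→7, 1→2, 2→3, 3→9, 4→1, 5→4, 6→6, 7→0, 8→8, 9→5

Verify φ preserves adjacency — for each edge of G1, its image is an edge of G2:
  (0,1) → (φ(0),φ(1)) = (2,7) ∈ E(G2) ✓
  (0,2) → (φ(0),φ(2)) = (3,7) ∈ E(G2) ✓
  (0,3) → (φ(0),φ(3)) = (7,9) ∈ E(G2) ✓
  (0,5) → (φ(0),φ(5)) = (4,7) ∈ E(G2) ✓
  (0,6) → (φ(0),φ(6)) = (6,7) ∈ E(G2) ✓
  (0,9) → (φ(0),φ(9)) = (5,7) ∈ E(G2) ✓
  (1,2) → (φ(1),φ(2)) = (2,3) ∈ E(G2) ✓
  (1,4) → (φ(1),φ(4)) = (1,2) ∈ E(G2) ✓
  (1,7) → (φ(1),φ(7)) = (0,2) ∈ E(G2) ✓
  (1,9) → (φ(1),φ(9)) = (2,5) ∈ E(G2) ✓
  (2,3) → (φ(2),φ(3)) = (3,9) ∈ E(G2) ✓
  (2,7) → (φ(2),φ(7)) = (0,3) ∈ E(G2) ✓
  (3,4) → (φ(3),φ(4)) = (1,9) ∈ E(G2) ✓
  (3,6) → (φ(3),φ(6)) = (6,9) ∈ E(G2) ✓
  (3,8) → (φ(3),φ(8)) = (8,9) ∈ E(G2) ✓
  (3,9) → (φ(3),φ(9)) = (5,9) ∈ E(G2) ✓
  (4,6) → (φ(4),φ(6)) = (1,6) ∈ E(G2) ✓
  (4,7) → (φ(4),φ(7)) = (0,1) ∈ E(G2) ✓
  (4,8) → (φ(4),φ(8)) = (1,8) ∈ E(G2) ✓
  (5,6) → (φ(5),φ(6)) = (4,6) ∈ E(G2) ✓
  (5,8) → (φ(5),φ(8)) = (4,8) ∈ E(G2) ✓
  (5,9) → (φ(5),φ(9)) = (4,5) ∈ E(G2) ✓
  (6,8) → (φ(6),φ(8)) = (6,8) ∈ E(G2) ✓
  (7,8) → (φ(7),φ(8)) = (0,8) ∈ E(G2) ✓
All 24 edges of G1 map to edges of G2, and |E(G1)| = |E(G2)| = 24, so φ is a bijection on edges as well as vertices. Hence G1 ≅ G2.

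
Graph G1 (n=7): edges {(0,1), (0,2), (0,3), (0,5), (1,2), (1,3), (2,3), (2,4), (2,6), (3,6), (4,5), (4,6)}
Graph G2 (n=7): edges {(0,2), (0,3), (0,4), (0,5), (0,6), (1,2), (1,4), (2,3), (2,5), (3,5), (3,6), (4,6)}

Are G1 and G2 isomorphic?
Yes, isomorphic

The graphs are isomorphic.
One valid mapping φ: V(G1) → V(G2): 0→2, 1→5, 2→0, 3→3, 4→4, 5→1, 6→6

Verify φ preserves adjacency — for each edge of G1, its image is an edge of G2:
  (0,1) → (φ(0),φ(1)) = (2,5) ∈ E(G2) ✓
  (0,2) → (φ(0),φ(2)) = (0,2) ∈ E(G2) ✓
  (0,3) → (φ(0),φ(3)) = (2,3) ∈ E(G2) ✓
  (0,5) → (φ(0),φ(5)) = (1,2) ∈ E(G2) ✓
  (1,2) → (φ(1),φ(2)) = (0,5) ∈ E(G2) ✓
  (1,3) → (φ(1),φ(3)) = (3,5) ∈ E(G2) ✓
  (2,3) → (φ(2),φ(3)) = (0,3) ∈ E(G2) ✓
  (2,4) → (φ(2),φ(4)) = (0,4) ∈ E(G2) ✓
  (2,6) → (φ(2),φ(6)) = (0,6) ∈ E(G2) ✓
  (3,6) → (φ(3),φ(6)) = (3,6) ∈ E(G2) ✓
  (4,5) → (φ(4),φ(5)) = (1,4) ∈ E(G2) ✓
  (4,6) → (φ(4),φ(6)) = (4,6) ∈ E(G2) ✓
All 12 edges of G1 map to edges of G2, and |E(G1)| = |E(G2)| = 12, so φ is a bijection on edges as well as vertices. Hence G1 ≅ G2.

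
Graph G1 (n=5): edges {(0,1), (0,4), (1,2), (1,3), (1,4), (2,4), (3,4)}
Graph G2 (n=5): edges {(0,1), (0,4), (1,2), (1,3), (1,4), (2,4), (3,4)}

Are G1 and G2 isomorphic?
Yes, isomorphic

The graphs are isomorphic.
One valid mapping φ: V(G1) → V(G2): 0→0, 1→4, 2→3, 3→2, 4→1

Verify φ preserves adjacency — for each edge of G1, its image is an edge of G2:
  (0,1) → (φ(0),φ(1)) = (0,4) ∈ E(G2) ✓
  (0,4) → (φ(0),φ(4)) = (0,1) ∈ E(G2) ✓
  (1,2) → (φ(1),φ(2)) = (3,4) ∈ E(G2) ✓
  (1,3) → (φ(1),φ(3)) = (2,4) ∈ E(G2) ✓
  (1,4) → (φ(1),φ(4)) = (1,4) ∈ E(G2) ✓
  (2,4) → (φ(2),φ(4)) = (1,3) ∈ E(G2) ✓
  (3,4) → (φ(3),φ(4)) = (1,2) ∈ E(G2) ✓
All 7 edges of G1 map to edges of G2, and |E(G1)| = |E(G2)| = 7, so φ is a bijection on edges as well as vertices. Hence G1 ≅ G2.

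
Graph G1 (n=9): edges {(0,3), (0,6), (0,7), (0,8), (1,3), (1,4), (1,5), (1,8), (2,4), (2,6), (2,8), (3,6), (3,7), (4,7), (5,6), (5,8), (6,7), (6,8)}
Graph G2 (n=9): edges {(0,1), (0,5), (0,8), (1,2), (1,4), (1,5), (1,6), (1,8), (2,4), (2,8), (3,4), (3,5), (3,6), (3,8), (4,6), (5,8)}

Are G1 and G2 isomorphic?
No, not isomorphic

The graphs are NOT isomorphic.

Connected components of G1: 1 component(s) with vertex sets [[0, 1, 2, 3, 4, 5, 6, 7, 8]], sizes [9].
Connected components of G2: 2 component(s) with vertex sets [[7], [0, 1, 2, 3, 4, 5, 6, 8]], sizes [1, 8].
The number of connected components (and the multiset of component sizes) is an isomorphism invariant — an isomorphism maps each component of G1 bijectively onto a component of G2. Since G1 has 1 component(s) and G2 has 2, they cannot be isomorphic.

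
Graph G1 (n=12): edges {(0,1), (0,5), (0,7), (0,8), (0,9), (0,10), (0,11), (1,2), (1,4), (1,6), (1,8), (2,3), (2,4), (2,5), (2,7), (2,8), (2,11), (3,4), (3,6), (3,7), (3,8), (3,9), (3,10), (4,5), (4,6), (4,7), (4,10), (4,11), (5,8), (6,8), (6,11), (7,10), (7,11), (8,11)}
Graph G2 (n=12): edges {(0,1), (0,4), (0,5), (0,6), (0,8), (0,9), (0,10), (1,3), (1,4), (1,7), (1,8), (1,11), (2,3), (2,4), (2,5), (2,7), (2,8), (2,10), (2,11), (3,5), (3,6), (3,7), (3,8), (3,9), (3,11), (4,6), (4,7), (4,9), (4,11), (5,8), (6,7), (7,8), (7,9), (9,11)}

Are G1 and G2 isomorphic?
Yes, isomorphic

The graphs are isomorphic.
One valid mapping φ: V(G1) → V(G2): 0→0, 1→9, 2→7, 3→2, 4→3, 5→6, 6→11, 7→8, 8→4, 9→10, 10→5, 11→1

Verify φ preserves adjacency — for each edge of G1, its image is an edge of G2:
  (0,1) → (φ(0),φ(1)) = (0,9) ∈ E(G2) ✓
  (0,5) → (φ(0),φ(5)) = (0,6) ∈ E(G2) ✓
  (0,7) → (φ(0),φ(7)) = (0,8) ∈ E(G2) ✓
  (0,8) → (φ(0),φ(8)) = (0,4) ∈ E(G2) ✓
  (0,9) → (φ(0),φ(9)) = (0,10) ∈ E(G2) ✓
  (0,10) → (φ(0),φ(10)) = (0,5) ∈ E(G2) ✓
  (0,11) → (φ(0),φ(11)) = (0,1) ∈ E(G2) ✓
  (1,2) → (φ(1),φ(2)) = (7,9) ∈ E(G2) ✓
  (1,4) → (φ(1),φ(4)) = (3,9) ∈ E(G2) ✓
  (1,6) → (φ(1),φ(6)) = (9,11) ∈ E(G2) ✓
  (1,8) → (φ(1),φ(8)) = (4,9) ∈ E(G2) ✓
  (2,3) → (φ(2),φ(3)) = (2,7) ∈ E(G2) ✓
  (2,4) → (φ(2),φ(4)) = (3,7) ∈ E(G2) ✓
  (2,5) → (φ(2),φ(5)) = (6,7) ∈ E(G2) ✓
  (2,7) → (φ(2),φ(7)) = (7,8) ∈ E(G2) ✓
  (2,8) → (φ(2),φ(8)) = (4,7) ∈ E(G2) ✓
  (2,11) → (φ(2),φ(11)) = (1,7) ∈ E(G2) ✓
  (3,4) → (φ(3),φ(4)) = (2,3) ∈ E(G2) ✓
  (3,6) → (φ(3),φ(6)) = (2,11) ∈ E(G2) ✓
  (3,7) → (φ(3),φ(7)) = (2,8) ∈ E(G2) ✓
  (3,8) → (φ(3),φ(8)) = (2,4) ∈ E(G2) ✓
  (3,9) → (φ(3),φ(9)) = (2,10) ∈ E(G2) ✓
  (3,10) → (φ(3),φ(10)) = (2,5) ∈ E(G2) ✓
  (4,5) → (φ(4),φ(5)) = (3,6) ∈ E(G2) ✓
  (4,6) → (φ(4),φ(6)) = (3,11) ∈ E(G2) ✓
  (4,7) → (φ(4),φ(7)) = (3,8) ∈ E(G2) ✓
  (4,10) → (φ(4),φ(10)) = (3,5) ∈ E(G2) ✓
  (4,11) → (φ(4),φ(11)) = (1,3) ∈ E(G2) ✓
  (5,8) → (φ(5),φ(8)) = (4,6) ∈ E(G2) ✓
  (6,8) → (φ(6),φ(8)) = (4,11) ∈ E(G2) ✓
  (6,11) → (φ(6),φ(11)) = (1,11) ∈ E(G2) ✓
  (7,10) → (φ(7),φ(10)) = (5,8) ∈ E(G2) ✓
  (7,11) → (φ(7),φ(11)) = (1,8) ∈ E(G2) ✓
  (8,11) → (φ(8),φ(11)) = (1,4) ∈ E(G2) ✓
All 34 edges of G1 map to edges of G2, and |E(G1)| = |E(G2)| = 34, so φ is a bijection on edges as well as vertices. Hence G1 ≅ G2.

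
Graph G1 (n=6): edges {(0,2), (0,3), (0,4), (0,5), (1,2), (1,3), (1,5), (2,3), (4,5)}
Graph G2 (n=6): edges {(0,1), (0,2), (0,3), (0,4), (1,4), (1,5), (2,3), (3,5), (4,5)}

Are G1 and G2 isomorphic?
Yes, isomorphic

The graphs are isomorphic.
One valid mapping φ: V(G1) → V(G2): 0→0, 1→5, 2→4, 3→1, 4→2, 5→3

Verify φ preserves adjacency — for each edge of G1, its image is an edge of G2:
  (0,2) → (φ(0),φ(2)) = (0,4) ∈ E(G2) ✓
  (0,3) → (φ(0),φ(3)) = (0,1) ∈ E(G2) ✓
  (0,4) → (φ(0),φ(4)) = (0,2) ∈ E(G2) ✓
  (0,5) → (φ(0),φ(5)) = (0,3) ∈ E(G2) ✓
  (1,2) → (φ(1),φ(2)) = (4,5) ∈ E(G2) ✓
  (1,3) → (φ(1),φ(3)) = (1,5) ∈ E(G2) ✓
  (1,5) → (φ(1),φ(5)) = (3,5) ∈ E(G2) ✓
  (2,3) → (φ(2),φ(3)) = (1,4) ∈ E(G2) ✓
  (4,5) → (φ(4),φ(5)) = (2,3) ∈ E(G2) ✓
All 9 edges of G1 map to edges of G2, and |E(G1)| = |E(G2)| = 9, so φ is a bijection on edges as well as vertices. Hence G1 ≅ G2.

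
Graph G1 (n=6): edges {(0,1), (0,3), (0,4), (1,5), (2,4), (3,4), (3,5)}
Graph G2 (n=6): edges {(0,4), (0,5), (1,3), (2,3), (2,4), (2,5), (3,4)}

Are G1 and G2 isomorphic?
Yes, isomorphic

The graphs are isomorphic.
One valid mapping φ: V(G1) → V(G2): 0→2, 1→5, 2→1, 3→4, 4→3, 5→0

Verify φ preserves adjacency — for each edge of G1, its image is an edge of G2:
  (0,1) → (φ(0),φ(1)) = (2,5) ∈ E(G2) ✓
  (0,3) → (φ(0),φ(3)) = (2,4) ∈ E(G2) ✓
  (0,4) → (φ(0),φ(4)) = (2,3) ∈ E(G2) ✓
  (1,5) → (φ(1),φ(5)) = (0,5) ∈ E(G2) ✓
  (2,4) → (φ(2),φ(4)) = (1,3) ∈ E(G2) ✓
  (3,4) → (φ(3),φ(4)) = (3,4) ∈ E(G2) ✓
  (3,5) → (φ(3),φ(5)) = (0,4) ∈ E(G2) ✓
All 7 edges of G1 map to edges of G2, and |E(G1)| = |E(G2)| = 7, so φ is a bijection on edges as well as vertices. Hence G1 ≅ G2.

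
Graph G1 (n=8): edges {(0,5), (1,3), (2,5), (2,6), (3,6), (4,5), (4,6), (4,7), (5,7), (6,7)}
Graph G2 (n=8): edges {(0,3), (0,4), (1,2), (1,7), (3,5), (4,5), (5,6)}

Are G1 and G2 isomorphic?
No, not isomorphic

The graphs are NOT isomorphic.

Connected components of G1: 1 component(s) with vertex sets [[0, 1, 2, 3, 4, 5, 6, 7]], sizes [8].
Connected components of G2: 2 component(s) with vertex sets [[1, 2, 7], [0, 3, 4, 5, 6]], sizes [3, 5].
The number of connected components (and the multiset of component sizes) is an isomorphism invariant — an isomorphism maps each component of G1 bijectively onto a component of G2. Since G1 has 1 component(s) and G2 has 2, they cannot be isomorphic.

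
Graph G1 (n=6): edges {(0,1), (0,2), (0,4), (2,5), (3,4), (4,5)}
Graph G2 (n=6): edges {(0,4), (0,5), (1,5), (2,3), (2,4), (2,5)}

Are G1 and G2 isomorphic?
Yes, isomorphic

The graphs are isomorphic.
One valid mapping φ: V(G1) → V(G2): 0→2, 1→3, 2→4, 3→1, 4→5, 5→0

Verify φ preserves adjacency — for each edge of G1, its image is an edge of G2:
  (0,1) → (φ(0),φ(1)) = (2,3) ∈ E(G2) ✓
  (0,2) → (φ(0),φ(2)) = (2,4) ∈ E(G2) ✓
  (0,4) → (φ(0),φ(4)) = (2,5) ∈ E(G2) ✓
  (2,5) → (φ(2),φ(5)) = (0,4) ∈ E(G2) ✓
  (3,4) → (φ(3),φ(4)) = (1,5) ∈ E(G2) ✓
  (4,5) → (φ(4),φ(5)) = (0,5) ∈ E(G2) ✓
All 6 edges of G1 map to edges of G2, and |E(G1)| = |E(G2)| = 6, so φ is a bijection on edges as well as vertices. Hence G1 ≅ G2.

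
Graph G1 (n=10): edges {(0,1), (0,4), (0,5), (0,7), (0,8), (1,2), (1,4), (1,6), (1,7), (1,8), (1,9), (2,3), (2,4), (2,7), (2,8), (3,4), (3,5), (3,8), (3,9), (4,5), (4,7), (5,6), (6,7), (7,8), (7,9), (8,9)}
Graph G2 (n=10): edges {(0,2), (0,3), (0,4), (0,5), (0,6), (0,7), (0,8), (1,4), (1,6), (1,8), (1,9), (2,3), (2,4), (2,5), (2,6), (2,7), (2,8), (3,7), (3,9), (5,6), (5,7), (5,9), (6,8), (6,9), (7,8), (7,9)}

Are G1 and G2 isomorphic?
Yes, isomorphic

The graphs are isomorphic.
One valid mapping φ: V(G1) → V(G2): 0→8, 1→0, 2→5, 3→9, 4→6, 5→1, 6→4, 7→2, 8→7, 9→3

Verify φ preserves adjacency — for each edge of G1, its image is an edge of G2:
  (0,1) → (φ(0),φ(1)) = (0,8) ∈ E(G2) ✓
  (0,4) → (φ(0),φ(4)) = (6,8) ∈ E(G2) ✓
  (0,5) → (φ(0),φ(5)) = (1,8) ∈ E(G2) ✓
  (0,7) → (φ(0),φ(7)) = (2,8) ∈ E(G2) ✓
  (0,8) → (φ(0),φ(8)) = (7,8) ∈ E(G2) ✓
  (1,2) → (φ(1),φ(2)) = (0,5) ∈ E(G2) ✓
  (1,4) → (φ(1),φ(4)) = (0,6) ∈ E(G2) ✓
  (1,6) → (φ(1),φ(6)) = (0,4) ∈ E(G2) ✓
  (1,7) → (φ(1),φ(7)) = (0,2) ∈ E(G2) ✓
  (1,8) → (φ(1),φ(8)) = (0,7) ∈ E(G2) ✓
  (1,9) → (φ(1),φ(9)) = (0,3) ∈ E(G2) ✓
  (2,3) → (φ(2),φ(3)) = (5,9) ∈ E(G2) ✓
  (2,4) → (φ(2),φ(4)) = (5,6) ∈ E(G2) ✓
  (2,7) → (φ(2),φ(7)) = (2,5) ∈ E(G2) ✓
  (2,8) → (φ(2),φ(8)) = (5,7) ∈ E(G2) ✓
  (3,4) → (φ(3),φ(4)) = (6,9) ∈ E(G2) ✓
  (3,5) → (φ(3),φ(5)) = (1,9) ∈ E(G2) ✓
  (3,8) → (φ(3),φ(8)) = (7,9) ∈ E(G2) ✓
  (3,9) → (φ(3),φ(9)) = (3,9) ∈ E(G2) ✓
  (4,5) → (φ(4),φ(5)) = (1,6) ∈ E(G2) ✓
  (4,7) → (φ(4),φ(7)) = (2,6) ∈ E(G2) ✓
  (5,6) → (φ(5),φ(6)) = (1,4) ∈ E(G2) ✓
  (6,7) → (φ(6),φ(7)) = (2,4) ∈ E(G2) ✓
  (7,8) → (φ(7),φ(8)) = (2,7) ∈ E(G2) ✓
  (7,9) → (φ(7),φ(9)) = (2,3) ∈ E(G2) ✓
  (8,9) → (φ(8),φ(9)) = (3,7) ∈ E(G2) ✓
All 26 edges of G1 map to edges of G2, and |E(G1)| = |E(G2)| = 26, so φ is a bijection on edges as well as vertices. Hence G1 ≅ G2.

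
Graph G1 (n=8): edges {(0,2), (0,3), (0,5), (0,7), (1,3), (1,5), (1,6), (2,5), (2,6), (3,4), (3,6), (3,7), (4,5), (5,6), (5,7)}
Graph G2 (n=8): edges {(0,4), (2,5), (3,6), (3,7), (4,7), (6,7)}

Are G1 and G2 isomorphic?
No, not isomorphic

The graphs are NOT isomorphic.

Degrees in G1: deg(0)=4, deg(1)=3, deg(2)=3, deg(3)=5, deg(4)=2, deg(5)=6, deg(6)=4, deg(7)=3.
Sorted degree sequence of G1: [6, 5, 4, 4, 3, 3, 3, 2].
Degrees in G2: deg(0)=1, deg(1)=0, deg(2)=1, deg(3)=2, deg(4)=2, deg(5)=1, deg(6)=2, deg(7)=3.
Sorted degree sequence of G2: [3, 2, 2, 2, 1, 1, 1, 0].
The (sorted) degree sequence is an isomorphism invariant, so since G1 and G2 have different degree sequences they cannot be isomorphic.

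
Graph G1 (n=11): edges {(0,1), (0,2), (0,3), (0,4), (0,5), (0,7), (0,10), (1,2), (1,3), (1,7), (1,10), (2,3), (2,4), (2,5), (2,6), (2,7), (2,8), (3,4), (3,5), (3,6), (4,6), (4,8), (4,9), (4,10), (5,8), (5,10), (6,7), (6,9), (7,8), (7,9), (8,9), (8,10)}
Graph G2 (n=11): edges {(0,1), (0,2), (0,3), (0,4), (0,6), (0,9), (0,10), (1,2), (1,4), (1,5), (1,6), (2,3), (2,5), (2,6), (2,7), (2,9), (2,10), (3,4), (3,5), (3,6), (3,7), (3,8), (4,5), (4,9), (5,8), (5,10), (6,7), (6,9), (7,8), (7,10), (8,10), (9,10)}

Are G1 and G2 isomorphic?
Yes, isomorphic

The graphs are isomorphic.
One valid mapping φ: V(G1) → V(G2): 0→0, 1→9, 2→2, 3→6, 4→3, 5→1, 6→7, 7→10, 8→5, 9→8, 10→4

Verify φ preserves adjacency — for each edge of G1, its image is an edge of G2:
  (0,1) → (φ(0),φ(1)) = (0,9) ∈ E(G2) ✓
  (0,2) → (φ(0),φ(2)) = (0,2) ∈ E(G2) ✓
  (0,3) → (φ(0),φ(3)) = (0,6) ∈ E(G2) ✓
  (0,4) → (φ(0),φ(4)) = (0,3) ∈ E(G2) ✓
  (0,5) → (φ(0),φ(5)) = (0,1) ∈ E(G2) ✓
  (0,7) → (φ(0),φ(7)) = (0,10) ∈ E(G2) ✓
  (0,10) → (φ(0),φ(10)) = (0,4) ∈ E(G2) ✓
  (1,2) → (φ(1),φ(2)) = (2,9) ∈ E(G2) ✓
  (1,3) → (φ(1),φ(3)) = (6,9) ∈ E(G2) ✓
  (1,7) → (φ(1),φ(7)) = (9,10) ∈ E(G2) ✓
  (1,10) → (φ(1),φ(10)) = (4,9) ∈ E(G2) ✓
  (2,3) → (φ(2),φ(3)) = (2,6) ∈ E(G2) ✓
  (2,4) → (φ(2),φ(4)) = (2,3) ∈ E(G2) ✓
  (2,5) → (φ(2),φ(5)) = (1,2) ∈ E(G2) ✓
  (2,6) → (φ(2),φ(6)) = (2,7) ∈ E(G2) ✓
  (2,7) → (φ(2),φ(7)) = (2,10) ∈ E(G2) ✓
  (2,8) → (φ(2),φ(8)) = (2,5) ∈ E(G2) ✓
  (3,4) → (φ(3),φ(4)) = (3,6) ∈ E(G2) ✓
  (3,5) → (φ(3),φ(5)) = (1,6) ∈ E(G2) ✓
  (3,6) → (φ(3),φ(6)) = (6,7) ∈ E(G2) ✓
  (4,6) → (φ(4),φ(6)) = (3,7) ∈ E(G2) ✓
  (4,8) → (φ(4),φ(8)) = (3,5) ∈ E(G2) ✓
  (4,9) → (φ(4),φ(9)) = (3,8) ∈ E(G2) ✓
  (4,10) → (φ(4),φ(10)) = (3,4) ∈ E(G2) ✓
  (5,8) → (φ(5),φ(8)) = (1,5) ∈ E(G2) ✓
  (5,10) → (φ(5),φ(10)) = (1,4) ∈ E(G2) ✓
  (6,7) → (φ(6),φ(7)) = (7,10) ∈ E(G2) ✓
  (6,9) → (φ(6),φ(9)) = (7,8) ∈ E(G2) ✓
  (7,8) → (φ(7),φ(8)) = (5,10) ∈ E(G2) ✓
  (7,9) → (φ(7),φ(9)) = (8,10) ∈ E(G2) ✓
  (8,9) → (φ(8),φ(9)) = (5,8) ∈ E(G2) ✓
  (8,10) → (φ(8),φ(10)) = (4,5) ∈ E(G2) ✓
All 32 edges of G1 map to edges of G2, and |E(G1)| = |E(G2)| = 32, so φ is a bijection on edges as well as vertices. Hence G1 ≅ G2.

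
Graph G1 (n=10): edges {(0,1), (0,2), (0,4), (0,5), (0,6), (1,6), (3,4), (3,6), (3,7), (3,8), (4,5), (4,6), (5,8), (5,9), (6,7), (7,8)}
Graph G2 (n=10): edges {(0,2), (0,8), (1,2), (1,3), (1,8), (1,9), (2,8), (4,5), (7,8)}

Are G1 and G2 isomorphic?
No, not isomorphic

The graphs are NOT isomorphic.

Connected components of G1: 1 component(s) with vertex sets [[0, 1, 2, 3, 4, 5, 6, 7, 8, 9]], sizes [10].
Connected components of G2: 3 component(s) with vertex sets [[6], [4, 5], [0, 1, 2, 3, 7, 8, 9]], sizes [1, 2, 7].
The number of connected components (and the multiset of component sizes) is an isomorphism invariant — an isomorphism maps each component of G1 bijectively onto a component of G2. Since G1 has 1 component(s) and G2 has 3, they cannot be isomorphic.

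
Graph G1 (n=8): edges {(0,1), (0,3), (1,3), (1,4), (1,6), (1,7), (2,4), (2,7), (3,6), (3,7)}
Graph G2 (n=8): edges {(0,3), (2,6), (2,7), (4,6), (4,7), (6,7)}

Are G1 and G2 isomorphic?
No, not isomorphic

The graphs are NOT isomorphic.

Degrees in G1: deg(0)=2, deg(1)=5, deg(2)=2, deg(3)=4, deg(4)=2, deg(5)=0, deg(6)=2, deg(7)=3.
Sorted degree sequence of G1: [5, 4, 3, 2, 2, 2, 2, 0].
Degrees in G2: deg(0)=1, deg(1)=0, deg(2)=2, deg(3)=1, deg(4)=2, deg(5)=0, deg(6)=3, deg(7)=3.
Sorted degree sequence of G2: [3, 3, 2, 2, 1, 1, 0, 0].
The (sorted) degree sequence is an isomorphism invariant, so since G1 and G2 have different degree sequences they cannot be isomorphic.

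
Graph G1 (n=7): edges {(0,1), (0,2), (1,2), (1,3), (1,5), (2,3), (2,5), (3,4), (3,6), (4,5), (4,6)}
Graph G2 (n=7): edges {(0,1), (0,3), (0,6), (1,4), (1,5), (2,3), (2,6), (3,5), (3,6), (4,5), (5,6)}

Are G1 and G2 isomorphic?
Yes, isomorphic

The graphs are isomorphic.
One valid mapping φ: V(G1) → V(G2): 0→2, 1→3, 2→6, 3→5, 4→1, 5→0, 6→4

Verify φ preserves adjacency — for each edge of G1, its image is an edge of G2:
  (0,1) → (φ(0),φ(1)) = (2,3) ∈ E(G2) ✓
  (0,2) → (φ(0),φ(2)) = (2,6) ∈ E(G2) ✓
  (1,2) → (φ(1),φ(2)) = (3,6) ∈ E(G2) ✓
  (1,3) → (φ(1),φ(3)) = (3,5) ∈ E(G2) ✓
  (1,5) → (φ(1),φ(5)) = (0,3) ∈ E(G2) ✓
  (2,3) → (φ(2),φ(3)) = (5,6) ∈ E(G2) ✓
  (2,5) → (φ(2),φ(5)) = (0,6) ∈ E(G2) ✓
  (3,4) → (φ(3),φ(4)) = (1,5) ∈ E(G2) ✓
  (3,6) → (φ(3),φ(6)) = (4,5) ∈ E(G2) ✓
  (4,5) → (φ(4),φ(5)) = (0,1) ∈ E(G2) ✓
  (4,6) → (φ(4),φ(6)) = (1,4) ∈ E(G2) ✓
All 11 edges of G1 map to edges of G2, and |E(G1)| = |E(G2)| = 11, so φ is a bijection on edges as well as vertices. Hence G1 ≅ G2.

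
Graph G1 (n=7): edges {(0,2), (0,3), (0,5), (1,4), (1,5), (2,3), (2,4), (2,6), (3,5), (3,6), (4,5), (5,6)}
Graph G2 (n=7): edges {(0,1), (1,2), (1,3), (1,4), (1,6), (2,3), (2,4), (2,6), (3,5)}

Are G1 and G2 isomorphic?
No, not isomorphic

The graphs are NOT isomorphic.

Degrees in G1: deg(0)=3, deg(1)=2, deg(2)=4, deg(3)=4, deg(4)=3, deg(5)=5, deg(6)=3.
Sorted degree sequence of G1: [5, 4, 4, 3, 3, 3, 2].
Degrees in G2: deg(0)=1, deg(1)=5, deg(2)=4, deg(3)=3, deg(4)=2, deg(5)=1, deg(6)=2.
Sorted degree sequence of G2: [5, 4, 3, 2, 2, 1, 1].
The (sorted) degree sequence is an isomorphism invariant, so since G1 and G2 have different degree sequences they cannot be isomorphic.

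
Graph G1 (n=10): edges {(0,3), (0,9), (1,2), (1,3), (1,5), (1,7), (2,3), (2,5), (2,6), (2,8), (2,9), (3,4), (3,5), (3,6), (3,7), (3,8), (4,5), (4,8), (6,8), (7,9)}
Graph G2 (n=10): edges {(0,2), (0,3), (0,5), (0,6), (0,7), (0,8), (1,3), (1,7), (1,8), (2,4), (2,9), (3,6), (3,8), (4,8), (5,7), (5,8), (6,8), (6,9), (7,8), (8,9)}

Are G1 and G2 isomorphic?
Yes, isomorphic

The graphs are isomorphic.
One valid mapping φ: V(G1) → V(G2): 0→4, 1→6, 2→0, 3→8, 4→1, 5→3, 6→5, 7→9, 8→7, 9→2

Verify φ preserves adjacency — for each edge of G1, its image is an edge of G2:
  (0,3) → (φ(0),φ(3)) = (4,8) ∈ E(G2) ✓
  (0,9) → (φ(0),φ(9)) = (2,4) ∈ E(G2) ✓
  (1,2) → (φ(1),φ(2)) = (0,6) ∈ E(G2) ✓
  (1,3) → (φ(1),φ(3)) = (6,8) ∈ E(G2) ✓
  (1,5) → (φ(1),φ(5)) = (3,6) ∈ E(G2) ✓
  (1,7) → (φ(1),φ(7)) = (6,9) ∈ E(G2) ✓
  (2,3) → (φ(2),φ(3)) = (0,8) ∈ E(G2) ✓
  (2,5) → (φ(2),φ(5)) = (0,3) ∈ E(G2) ✓
  (2,6) → (φ(2),φ(6)) = (0,5) ∈ E(G2) ✓
  (2,8) → (φ(2),φ(8)) = (0,7) ∈ E(G2) ✓
  (2,9) → (φ(2),φ(9)) = (0,2) ∈ E(G2) ✓
  (3,4) → (φ(3),φ(4)) = (1,8) ∈ E(G2) ✓
  (3,5) → (φ(3),φ(5)) = (3,8) ∈ E(G2) ✓
  (3,6) → (φ(3),φ(6)) = (5,8) ∈ E(G2) ✓
  (3,7) → (φ(3),φ(7)) = (8,9) ∈ E(G2) ✓
  (3,8) → (φ(3),φ(8)) = (7,8) ∈ E(G2) ✓
  (4,5) → (φ(4),φ(5)) = (1,3) ∈ E(G2) ✓
  (4,8) → (φ(4),φ(8)) = (1,7) ∈ E(G2) ✓
  (6,8) → (φ(6),φ(8)) = (5,7) ∈ E(G2) ✓
  (7,9) → (φ(7),φ(9)) = (2,9) ∈ E(G2) ✓
All 20 edges of G1 map to edges of G2, and |E(G1)| = |E(G2)| = 20, so φ is a bijection on edges as well as vertices. Hence G1 ≅ G2.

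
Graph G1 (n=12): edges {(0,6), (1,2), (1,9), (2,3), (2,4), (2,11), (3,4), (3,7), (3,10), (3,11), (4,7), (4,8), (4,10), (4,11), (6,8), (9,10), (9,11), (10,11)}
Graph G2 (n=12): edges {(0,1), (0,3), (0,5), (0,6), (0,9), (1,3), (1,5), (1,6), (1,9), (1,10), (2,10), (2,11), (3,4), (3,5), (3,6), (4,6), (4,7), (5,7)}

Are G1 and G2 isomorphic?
Yes, isomorphic

The graphs are isomorphic.
One valid mapping φ: V(G1) → V(G2): 0→11, 1→7, 2→5, 3→0, 4→1, 5→8, 6→2, 7→9, 8→10, 9→4, 10→6, 11→3

Verify φ preserves adjacency — for each edge of G1, its image is an edge of G2:
  (0,6) → (φ(0),φ(6)) = (2,11) ∈ E(G2) ✓
  (1,2) → (φ(1),φ(2)) = (5,7) ∈ E(G2) ✓
  (1,9) → (φ(1),φ(9)) = (4,7) ∈ E(G2) ✓
  (2,3) → (φ(2),φ(3)) = (0,5) ∈ E(G2) ✓
  (2,4) → (φ(2),φ(4)) = (1,5) ∈ E(G2) ✓
  (2,11) → (φ(2),φ(11)) = (3,5) ∈ E(G2) ✓
  (3,4) → (φ(3),φ(4)) = (0,1) ∈ E(G2) ✓
  (3,7) → (φ(3),φ(7)) = (0,9) ∈ E(G2) ✓
  (3,10) → (φ(3),φ(10)) = (0,6) ∈ E(G2) ✓
  (3,11) → (φ(3),φ(11)) = (0,3) ∈ E(G2) ✓
  (4,7) → (φ(4),φ(7)) = (1,9) ∈ E(G2) ✓
  (4,8) → (φ(4),φ(8)) = (1,10) ∈ E(G2) ✓
  (4,10) → (φ(4),φ(10)) = (1,6) ∈ E(G2) ✓
  (4,11) → (φ(4),φ(11)) = (1,3) ∈ E(G2) ✓
  (6,8) → (φ(6),φ(8)) = (2,10) ∈ E(G2) ✓
  (9,10) → (φ(9),φ(10)) = (4,6) ∈ E(G2) ✓
  (9,11) → (φ(9),φ(11)) = (3,4) ∈ E(G2) ✓
  (10,11) → (φ(10),φ(11)) = (3,6) ∈ E(G2) ✓
All 18 edges of G1 map to edges of G2, and |E(G1)| = |E(G2)| = 18, so φ is a bijection on edges as well as vertices. Hence G1 ≅ G2.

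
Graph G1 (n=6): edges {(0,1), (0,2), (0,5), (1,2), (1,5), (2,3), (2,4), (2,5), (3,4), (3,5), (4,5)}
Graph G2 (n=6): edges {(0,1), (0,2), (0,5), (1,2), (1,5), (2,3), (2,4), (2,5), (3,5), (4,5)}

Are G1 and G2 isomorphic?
No, not isomorphic

The graphs are NOT isomorphic.

Counting edges: G1 has 11 edge(s); G2 has 10 edge(s).
Edge count is an isomorphism invariant (a bijection on vertices induces a bijection on edges), so differing edge counts rule out isomorphism.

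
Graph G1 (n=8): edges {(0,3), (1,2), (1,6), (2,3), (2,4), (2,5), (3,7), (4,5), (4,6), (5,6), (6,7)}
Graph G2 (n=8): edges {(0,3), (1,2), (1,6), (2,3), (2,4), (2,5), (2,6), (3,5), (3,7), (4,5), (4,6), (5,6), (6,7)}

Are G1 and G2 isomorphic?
No, not isomorphic

The graphs are NOT isomorphic.

Counting edges: G1 has 11 edge(s); G2 has 13 edge(s).
Edge count is an isomorphism invariant (a bijection on vertices induces a bijection on edges), so differing edge counts rule out isomorphism.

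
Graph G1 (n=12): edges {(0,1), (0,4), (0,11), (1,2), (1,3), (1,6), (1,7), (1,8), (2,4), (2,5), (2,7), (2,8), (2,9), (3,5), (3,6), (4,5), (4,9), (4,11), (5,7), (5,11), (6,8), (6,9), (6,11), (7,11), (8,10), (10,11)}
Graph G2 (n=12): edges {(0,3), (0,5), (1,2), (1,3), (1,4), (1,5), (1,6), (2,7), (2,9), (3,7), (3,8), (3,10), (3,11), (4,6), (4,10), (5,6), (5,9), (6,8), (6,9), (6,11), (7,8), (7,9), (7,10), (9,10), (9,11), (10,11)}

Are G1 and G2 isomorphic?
Yes, isomorphic

The graphs are isomorphic.
One valid mapping φ: V(G1) → V(G2): 0→8, 1→6, 2→9, 3→4, 4→7, 5→10, 6→1, 7→11, 8→5, 9→2, 10→0, 11→3

Verify φ preserves adjacency — for each edge of G1, its image is an edge of G2:
  (0,1) → (φ(0),φ(1)) = (6,8) ∈ E(G2) ✓
  (0,4) → (φ(0),φ(4)) = (7,8) ∈ E(G2) ✓
  (0,11) → (φ(0),φ(11)) = (3,8) ∈ E(G2) ✓
  (1,2) → (φ(1),φ(2)) = (6,9) ∈ E(G2) ✓
  (1,3) → (φ(1),φ(3)) = (4,6) ∈ E(G2) ✓
  (1,6) → (φ(1),φ(6)) = (1,6) ∈ E(G2) ✓
  (1,7) → (φ(1),φ(7)) = (6,11) ∈ E(G2) ✓
  (1,8) → (φ(1),φ(8)) = (5,6) ∈ E(G2) ✓
  (2,4) → (φ(2),φ(4)) = (7,9) ∈ E(G2) ✓
  (2,5) → (φ(2),φ(5)) = (9,10) ∈ E(G2) ✓
  (2,7) → (φ(2),φ(7)) = (9,11) ∈ E(G2) ✓
  (2,8) → (φ(2),φ(8)) = (5,9) ∈ E(G2) ✓
  (2,9) → (φ(2),φ(9)) = (2,9) ∈ E(G2) ✓
  (3,5) → (φ(3),φ(5)) = (4,10) ∈ E(G2) ✓
  (3,6) → (φ(3),φ(6)) = (1,4) ∈ E(G2) ✓
  (4,5) → (φ(4),φ(5)) = (7,10) ∈ E(G2) ✓
  (4,9) → (φ(4),φ(9)) = (2,7) ∈ E(G2) ✓
  (4,11) → (φ(4),φ(11)) = (3,7) ∈ E(G2) ✓
  (5,7) → (φ(5),φ(7)) = (10,11) ∈ E(G2) ✓
  (5,11) → (φ(5),φ(11)) = (3,10) ∈ E(G2) ✓
  (6,8) → (φ(6),φ(8)) = (1,5) ∈ E(G2) ✓
  (6,9) → (φ(6),φ(9)) = (1,2) ∈ E(G2) ✓
  (6,11) → (φ(6),φ(11)) = (1,3) ∈ E(G2) ✓
  (7,11) → (φ(7),φ(11)) = (3,11) ∈ E(G2) ✓
  (8,10) → (φ(8),φ(10)) = (0,5) ∈ E(G2) ✓
  (10,11) → (φ(10),φ(11)) = (0,3) ∈ E(G2) ✓
All 26 edges of G1 map to edges of G2, and |E(G1)| = |E(G2)| = 26, so φ is a bijection on edges as well as vertices. Hence G1 ≅ G2.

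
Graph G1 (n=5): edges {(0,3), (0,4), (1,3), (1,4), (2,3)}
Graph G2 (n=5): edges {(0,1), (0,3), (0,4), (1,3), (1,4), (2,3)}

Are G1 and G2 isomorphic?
No, not isomorphic

The graphs are NOT isomorphic.

Counting edges: G1 has 5 edge(s); G2 has 6 edge(s).
Edge count is an isomorphism invariant (a bijection on vertices induces a bijection on edges), so differing edge counts rule out isomorphism.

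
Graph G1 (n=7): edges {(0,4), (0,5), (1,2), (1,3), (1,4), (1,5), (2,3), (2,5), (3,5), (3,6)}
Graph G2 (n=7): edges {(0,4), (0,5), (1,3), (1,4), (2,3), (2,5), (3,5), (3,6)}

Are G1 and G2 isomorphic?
No, not isomorphic

The graphs are NOT isomorphic.

Counting edges: G1 has 10 edge(s); G2 has 8 edge(s).
Edge count is an isomorphism invariant (a bijection on vertices induces a bijection on edges), so differing edge counts rule out isomorphism.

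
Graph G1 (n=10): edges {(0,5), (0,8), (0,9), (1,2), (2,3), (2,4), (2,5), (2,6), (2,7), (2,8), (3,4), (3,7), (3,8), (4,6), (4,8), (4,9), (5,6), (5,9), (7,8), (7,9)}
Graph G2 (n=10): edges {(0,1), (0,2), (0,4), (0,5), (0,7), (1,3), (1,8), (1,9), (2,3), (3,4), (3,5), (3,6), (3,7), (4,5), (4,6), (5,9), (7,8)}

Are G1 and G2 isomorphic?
No, not isomorphic

The graphs are NOT isomorphic.

Degrees in G1: deg(0)=3, deg(1)=1, deg(2)=7, deg(3)=4, deg(4)=5, deg(5)=4, deg(6)=3, deg(7)=4, deg(8)=5, deg(9)=4.
Sorted degree sequence of G1: [7, 5, 5, 4, 4, 4, 4, 3, 3, 1].
Degrees in G2: deg(0)=5, deg(1)=4, deg(2)=2, deg(3)=6, deg(4)=4, deg(5)=4, deg(6)=2, deg(7)=3, deg(8)=2, deg(9)=2.
Sorted degree sequence of G2: [6, 5, 4, 4, 4, 3, 2, 2, 2, 2].
The (sorted) degree sequence is an isomorphism invariant, so since G1 and G2 have different degree sequences they cannot be isomorphic.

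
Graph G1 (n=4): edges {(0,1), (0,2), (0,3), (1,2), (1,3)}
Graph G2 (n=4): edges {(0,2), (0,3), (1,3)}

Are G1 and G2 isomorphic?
No, not isomorphic

The graphs are NOT isomorphic.

Counting triangles (3-cliques): G1 has 2, G2 has 0.
Triangle count is an isomorphism invariant, so differing triangle counts rule out isomorphism.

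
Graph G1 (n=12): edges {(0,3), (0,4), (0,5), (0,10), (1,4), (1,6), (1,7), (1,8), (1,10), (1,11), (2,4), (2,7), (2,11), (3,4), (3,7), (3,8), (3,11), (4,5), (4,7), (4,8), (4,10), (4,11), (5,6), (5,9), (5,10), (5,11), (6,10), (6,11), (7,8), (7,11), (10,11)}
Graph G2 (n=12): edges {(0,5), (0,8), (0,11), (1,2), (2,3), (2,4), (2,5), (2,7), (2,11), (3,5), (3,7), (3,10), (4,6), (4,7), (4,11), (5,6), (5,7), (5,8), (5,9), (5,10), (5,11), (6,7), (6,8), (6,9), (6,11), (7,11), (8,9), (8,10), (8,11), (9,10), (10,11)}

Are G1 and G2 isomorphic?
Yes, isomorphic

The graphs are isomorphic.
One valid mapping φ: V(G1) → V(G2): 0→3, 1→6, 2→0, 3→10, 4→5, 5→2, 6→4, 7→8, 8→9, 9→1, 10→7, 11→11

Verify φ preserves adjacency — for each edge of G1, its image is an edge of G2:
  (0,3) → (φ(0),φ(3)) = (3,10) ∈ E(G2) ✓
  (0,4) → (φ(0),φ(4)) = (3,5) ∈ E(G2) ✓
  (0,5) → (φ(0),φ(5)) = (2,3) ∈ E(G2) ✓
  (0,10) → (φ(0),φ(10)) = (3,7) ∈ E(G2) ✓
  (1,4) → (φ(1),φ(4)) = (5,6) ∈ E(G2) ✓
  (1,6) → (φ(1),φ(6)) = (4,6) ∈ E(G2) ✓
  (1,7) → (φ(1),φ(7)) = (6,8) ∈ E(G2) ✓
  (1,8) → (φ(1),φ(8)) = (6,9) ∈ E(G2) ✓
  (1,10) → (φ(1),φ(10)) = (6,7) ∈ E(G2) ✓
  (1,11) → (φ(1),φ(11)) = (6,11) ∈ E(G2) ✓
  (2,4) → (φ(2),φ(4)) = (0,5) ∈ E(G2) ✓
  (2,7) → (φ(2),φ(7)) = (0,8) ∈ E(G2) ✓
  (2,11) → (φ(2),φ(11)) = (0,11) ∈ E(G2) ✓
  (3,4) → (φ(3),φ(4)) = (5,10) ∈ E(G2) ✓
  (3,7) → (φ(3),φ(7)) = (8,10) ∈ E(G2) ✓
  (3,8) → (φ(3),φ(8)) = (9,10) ∈ E(G2) ✓
  (3,11) → (φ(3),φ(11)) = (10,11) ∈ E(G2) ✓
  (4,5) → (φ(4),φ(5)) = (2,5) ∈ E(G2) ✓
  (4,7) → (φ(4),φ(7)) = (5,8) ∈ E(G2) ✓
  (4,8) → (φ(4),φ(8)) = (5,9) ∈ E(G2) ✓
  (4,10) → (φ(4),φ(10)) = (5,7) ∈ E(G2) ✓
  (4,11) → (φ(4),φ(11)) = (5,11) ∈ E(G2) ✓
  (5,6) → (φ(5),φ(6)) = (2,4) ∈ E(G2) ✓
  (5,9) → (φ(5),φ(9)) = (1,2) ∈ E(G2) ✓
  (5,10) → (φ(5),φ(10)) = (2,7) ∈ E(G2) ✓
  (5,11) → (φ(5),φ(11)) = (2,11) ∈ E(G2) ✓
  (6,10) → (φ(6),φ(10)) = (4,7) ∈ E(G2) ✓
  (6,11) → (φ(6),φ(11)) = (4,11) ∈ E(G2) ✓
  (7,8) → (φ(7),φ(8)) = (8,9) ∈ E(G2) ✓
  (7,11) → (φ(7),φ(11)) = (8,11) ∈ E(G2) ✓
  (10,11) → (φ(10),φ(11)) = (7,11) ∈ E(G2) ✓
All 31 edges of G1 map to edges of G2, and |E(G1)| = |E(G2)| = 31, so φ is a bijection on edges as well as vertices. Hence G1 ≅ G2.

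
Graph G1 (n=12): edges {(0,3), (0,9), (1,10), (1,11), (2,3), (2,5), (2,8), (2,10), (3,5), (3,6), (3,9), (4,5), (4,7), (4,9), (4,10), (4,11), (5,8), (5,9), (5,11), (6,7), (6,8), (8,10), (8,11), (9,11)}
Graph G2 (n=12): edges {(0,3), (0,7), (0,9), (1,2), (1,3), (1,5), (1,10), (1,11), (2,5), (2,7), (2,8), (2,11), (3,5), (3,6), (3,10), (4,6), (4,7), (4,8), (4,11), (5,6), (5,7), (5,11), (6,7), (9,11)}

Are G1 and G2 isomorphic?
Yes, isomorphic

The graphs are isomorphic.
One valid mapping φ: V(G1) → V(G2): 0→10, 1→8, 2→6, 3→3, 4→11, 5→5, 6→0, 7→9, 8→7, 9→1, 10→4, 11→2

Verify φ preserves adjacency — for each edge of G1, its image is an edge of G2:
  (0,3) → (φ(0),φ(3)) = (3,10) ∈ E(G2) ✓
  (0,9) → (φ(0),φ(9)) = (1,10) ∈ E(G2) ✓
  (1,10) → (φ(1),φ(10)) = (4,8) ∈ E(G2) ✓
  (1,11) → (φ(1),φ(11)) = (2,8) ∈ E(G2) ✓
  (2,3) → (φ(2),φ(3)) = (3,6) ∈ E(G2) ✓
  (2,5) → (φ(2),φ(5)) = (5,6) ∈ E(G2) ✓
  (2,8) → (φ(2),φ(8)) = (6,7) ∈ E(G2) ✓
  (2,10) → (φ(2),φ(10)) = (4,6) ∈ E(G2) ✓
  (3,5) → (φ(3),φ(5)) = (3,5) ∈ E(G2) ✓
  (3,6) → (φ(3),φ(6)) = (0,3) ∈ E(G2) ✓
  (3,9) → (φ(3),φ(9)) = (1,3) ∈ E(G2) ✓
  (4,5) → (φ(4),φ(5)) = (5,11) ∈ E(G2) ✓
  (4,7) → (φ(4),φ(7)) = (9,11) ∈ E(G2) ✓
  (4,9) → (φ(4),φ(9)) = (1,11) ∈ E(G2) ✓
  (4,10) → (φ(4),φ(10)) = (4,11) ∈ E(G2) ✓
  (4,11) → (φ(4),φ(11)) = (2,11) ∈ E(G2) ✓
  (5,8) → (φ(5),φ(8)) = (5,7) ∈ E(G2) ✓
  (5,9) → (φ(5),φ(9)) = (1,5) ∈ E(G2) ✓
  (5,11) → (φ(5),φ(11)) = (2,5) ∈ E(G2) ✓
  (6,7) → (φ(6),φ(7)) = (0,9) ∈ E(G2) ✓
  (6,8) → (φ(6),φ(8)) = (0,7) ∈ E(G2) ✓
  (8,10) → (φ(8),φ(10)) = (4,7) ∈ E(G2) ✓
  (8,11) → (φ(8),φ(11)) = (2,7) ∈ E(G2) ✓
  (9,11) → (φ(9),φ(11)) = (1,2) ∈ E(G2) ✓
All 24 edges of G1 map to edges of G2, and |E(G1)| = |E(G2)| = 24, so φ is a bijection on edges as well as vertices. Hence G1 ≅ G2.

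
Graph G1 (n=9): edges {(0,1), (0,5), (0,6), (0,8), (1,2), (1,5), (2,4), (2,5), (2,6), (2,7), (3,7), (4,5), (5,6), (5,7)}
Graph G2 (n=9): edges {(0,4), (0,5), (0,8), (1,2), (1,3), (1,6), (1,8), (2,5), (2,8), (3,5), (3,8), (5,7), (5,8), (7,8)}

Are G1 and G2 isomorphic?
Yes, isomorphic

The graphs are isomorphic.
One valid mapping φ: V(G1) → V(G2): 0→1, 1→3, 2→5, 3→4, 4→7, 5→8, 6→2, 7→0, 8→6

Verify φ preserves adjacency — for each edge of G1, its image is an edge of G2:
  (0,1) → (φ(0),φ(1)) = (1,3) ∈ E(G2) ✓
  (0,5) → (φ(0),φ(5)) = (1,8) ∈ E(G2) ✓
  (0,6) → (φ(0),φ(6)) = (1,2) ∈ E(G2) ✓
  (0,8) → (φ(0),φ(8)) = (1,6) ∈ E(G2) ✓
  (1,2) → (φ(1),φ(2)) = (3,5) ∈ E(G2) ✓
  (1,5) → (φ(1),φ(5)) = (3,8) ∈ E(G2) ✓
  (2,4) → (φ(2),φ(4)) = (5,7) ∈ E(G2) ✓
  (2,5) → (φ(2),φ(5)) = (5,8) ∈ E(G2) ✓
  (2,6) → (φ(2),φ(6)) = (2,5) ∈ E(G2) ✓
  (2,7) → (φ(2),φ(7)) = (0,5) ∈ E(G2) ✓
  (3,7) → (φ(3),φ(7)) = (0,4) ∈ E(G2) ✓
  (4,5) → (φ(4),φ(5)) = (7,8) ∈ E(G2) ✓
  (5,6) → (φ(5),φ(6)) = (2,8) ∈ E(G2) ✓
  (5,7) → (φ(5),φ(7)) = (0,8) ∈ E(G2) ✓
All 14 edges of G1 map to edges of G2, and |E(G1)| = |E(G2)| = 14, so φ is a bijection on edges as well as vertices. Hence G1 ≅ G2.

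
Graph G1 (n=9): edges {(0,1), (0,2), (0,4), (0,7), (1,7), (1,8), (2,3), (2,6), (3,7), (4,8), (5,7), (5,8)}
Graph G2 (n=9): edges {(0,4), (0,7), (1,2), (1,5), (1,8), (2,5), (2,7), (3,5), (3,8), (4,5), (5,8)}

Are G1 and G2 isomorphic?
No, not isomorphic

The graphs are NOT isomorphic.

Counting triangles (3-cliques): G1 has 1, G2 has 3.
Triangle count is an isomorphism invariant, so differing triangle counts rule out isomorphism.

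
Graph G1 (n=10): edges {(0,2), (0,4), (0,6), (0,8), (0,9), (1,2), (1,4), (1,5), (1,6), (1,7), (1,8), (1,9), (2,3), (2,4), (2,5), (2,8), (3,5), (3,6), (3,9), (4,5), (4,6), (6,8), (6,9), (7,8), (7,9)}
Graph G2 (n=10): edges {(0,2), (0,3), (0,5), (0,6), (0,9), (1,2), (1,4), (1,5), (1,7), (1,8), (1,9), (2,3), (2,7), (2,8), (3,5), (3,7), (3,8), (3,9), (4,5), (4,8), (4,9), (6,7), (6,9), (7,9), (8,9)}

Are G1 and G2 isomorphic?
Yes, isomorphic

The graphs are isomorphic.
One valid mapping φ: V(G1) → V(G2): 0→2, 1→9, 2→1, 3→5, 4→8, 5→4, 6→3, 7→6, 8→7, 9→0

Verify φ preserves adjacency — for each edge of G1, its image is an edge of G2:
  (0,2) → (φ(0),φ(2)) = (1,2) ∈ E(G2) ✓
  (0,4) → (φ(0),φ(4)) = (2,8) ∈ E(G2) ✓
  (0,6) → (φ(0),φ(6)) = (2,3) ∈ E(G2) ✓
  (0,8) → (φ(0),φ(8)) = (2,7) ∈ E(G2) ✓
  (0,9) → (φ(0),φ(9)) = (0,2) ∈ E(G2) ✓
  (1,2) → (φ(1),φ(2)) = (1,9) ∈ E(G2) ✓
  (1,4) → (φ(1),φ(4)) = (8,9) ∈ E(G2) ✓
  (1,5) → (φ(1),φ(5)) = (4,9) ∈ E(G2) ✓
  (1,6) → (φ(1),φ(6)) = (3,9) ∈ E(G2) ✓
  (1,7) → (φ(1),φ(7)) = (6,9) ∈ E(G2) ✓
  (1,8) → (φ(1),φ(8)) = (7,9) ∈ E(G2) ✓
  (1,9) → (φ(1),φ(9)) = (0,9) ∈ E(G2) ✓
  (2,3) → (φ(2),φ(3)) = (1,5) ∈ E(G2) ✓
  (2,4) → (φ(2),φ(4)) = (1,8) ∈ E(G2) ✓
  (2,5) → (φ(2),φ(5)) = (1,4) ∈ E(G2) ✓
  (2,8) → (φ(2),φ(8)) = (1,7) ∈ E(G2) ✓
  (3,5) → (φ(3),φ(5)) = (4,5) ∈ E(G2) ✓
  (3,6) → (φ(3),φ(6)) = (3,5) ∈ E(G2) ✓
  (3,9) → (φ(3),φ(9)) = (0,5) ∈ E(G2) ✓
  (4,5) → (φ(4),φ(5)) = (4,8) ∈ E(G2) ✓
  (4,6) → (φ(4),φ(6)) = (3,8) ∈ E(G2) ✓
  (6,8) → (φ(6),φ(8)) = (3,7) ∈ E(G2) ✓
  (6,9) → (φ(6),φ(9)) = (0,3) ∈ E(G2) ✓
  (7,8) → (φ(7),φ(8)) = (6,7) ∈ E(G2) ✓
  (7,9) → (φ(7),φ(9)) = (0,6) ∈ E(G2) ✓
All 25 edges of G1 map to edges of G2, and |E(G1)| = |E(G2)| = 25, so φ is a bijection on edges as well as vertices. Hence G1 ≅ G2.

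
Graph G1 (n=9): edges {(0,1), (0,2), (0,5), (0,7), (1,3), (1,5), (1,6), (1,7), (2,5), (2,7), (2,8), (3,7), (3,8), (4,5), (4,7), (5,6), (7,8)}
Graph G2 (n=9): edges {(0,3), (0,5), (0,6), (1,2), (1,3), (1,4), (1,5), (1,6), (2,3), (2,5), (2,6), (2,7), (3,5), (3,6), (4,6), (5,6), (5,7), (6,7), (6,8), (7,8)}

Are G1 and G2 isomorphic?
No, not isomorphic

The graphs are NOT isomorphic.

Degrees in G1: deg(0)=4, deg(1)=5, deg(2)=4, deg(3)=3, deg(4)=2, deg(5)=5, deg(6)=2, deg(7)=6, deg(8)=3.
Sorted degree sequence of G1: [6, 5, 5, 4, 4, 3, 3, 2, 2].
Degrees in G2: deg(0)=3, deg(1)=5, deg(2)=5, deg(3)=5, deg(4)=2, deg(5)=6, deg(6)=8, deg(7)=4, deg(8)=2.
Sorted degree sequence of G2: [8, 6, 5, 5, 5, 4, 3, 2, 2].
The (sorted) degree sequence is an isomorphism invariant, so since G1 and G2 have different degree sequences they cannot be isomorphic.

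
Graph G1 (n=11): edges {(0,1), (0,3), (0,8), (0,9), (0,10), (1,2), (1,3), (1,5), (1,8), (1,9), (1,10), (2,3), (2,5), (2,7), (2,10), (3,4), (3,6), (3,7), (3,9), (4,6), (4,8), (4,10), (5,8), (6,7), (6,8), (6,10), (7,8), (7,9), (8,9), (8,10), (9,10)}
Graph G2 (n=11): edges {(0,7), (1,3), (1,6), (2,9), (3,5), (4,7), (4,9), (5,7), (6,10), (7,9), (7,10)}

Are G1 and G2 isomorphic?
No, not isomorphic

The graphs are NOT isomorphic.

Connected components of G1: 1 component(s) with vertex sets [[0, 1, 2, 3, 4, 5, 6, 7, 8, 9, 10]], sizes [11].
Connected components of G2: 2 component(s) with vertex sets [[8], [0, 1, 2, 3, 4, 5, 6, 7, 9, 10]], sizes [1, 10].
The number of connected components (and the multiset of component sizes) is an isomorphism invariant — an isomorphism maps each component of G1 bijectively onto a component of G2. Since G1 has 1 component(s) and G2 has 2, they cannot be isomorphic.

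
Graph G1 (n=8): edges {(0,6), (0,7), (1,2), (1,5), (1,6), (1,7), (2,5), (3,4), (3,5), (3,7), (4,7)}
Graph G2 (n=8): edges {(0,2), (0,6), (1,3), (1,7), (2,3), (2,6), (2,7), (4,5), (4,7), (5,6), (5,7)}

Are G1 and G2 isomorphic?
Yes, isomorphic

The graphs are isomorphic.
One valid mapping φ: V(G1) → V(G2): 0→3, 1→7, 2→4, 3→6, 4→0, 5→5, 6→1, 7→2

Verify φ preserves adjacency — for each edge of G1, its image is an edge of G2:
  (0,6) → (φ(0),φ(6)) = (1,3) ∈ E(G2) ✓
  (0,7) → (φ(0),φ(7)) = (2,3) ∈ E(G2) ✓
  (1,2) → (φ(1),φ(2)) = (4,7) ∈ E(G2) ✓
  (1,5) → (φ(1),φ(5)) = (5,7) ∈ E(G2) ✓
  (1,6) → (φ(1),φ(6)) = (1,7) ∈ E(G2) ✓
  (1,7) → (φ(1),φ(7)) = (2,7) ∈ E(G2) ✓
  (2,5) → (φ(2),φ(5)) = (4,5) ∈ E(G2) ✓
  (3,4) → (φ(3),φ(4)) = (0,6) ∈ E(G2) ✓
  (3,5) → (φ(3),φ(5)) = (5,6) ∈ E(G2) ✓
  (3,7) → (φ(3),φ(7)) = (2,6) ∈ E(G2) ✓
  (4,7) → (φ(4),φ(7)) = (0,2) ∈ E(G2) ✓
All 11 edges of G1 map to edges of G2, and |E(G1)| = |E(G2)| = 11, so φ is a bijection on edges as well as vertices. Hence G1 ≅ G2.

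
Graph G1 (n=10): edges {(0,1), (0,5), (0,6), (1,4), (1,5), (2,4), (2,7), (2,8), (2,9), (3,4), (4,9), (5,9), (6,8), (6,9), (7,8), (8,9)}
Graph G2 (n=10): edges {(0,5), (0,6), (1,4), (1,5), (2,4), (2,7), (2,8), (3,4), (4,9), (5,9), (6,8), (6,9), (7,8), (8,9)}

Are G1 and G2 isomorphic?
No, not isomorphic

The graphs are NOT isomorphic.

Counting edges: G1 has 16 edge(s); G2 has 14 edge(s).
Edge count is an isomorphism invariant (a bijection on vertices induces a bijection on edges), so differing edge counts rule out isomorphism.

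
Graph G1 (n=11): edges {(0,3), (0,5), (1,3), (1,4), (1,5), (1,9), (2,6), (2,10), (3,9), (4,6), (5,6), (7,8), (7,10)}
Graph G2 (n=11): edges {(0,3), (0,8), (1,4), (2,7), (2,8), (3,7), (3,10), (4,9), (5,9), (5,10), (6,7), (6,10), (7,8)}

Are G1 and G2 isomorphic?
Yes, isomorphic

The graphs are isomorphic.
One valid mapping φ: V(G1) → V(G2): 0→0, 1→7, 2→5, 3→8, 4→6, 5→3, 6→10, 7→4, 8→1, 9→2, 10→9

Verify φ preserves adjacency — for each edge of G1, its image is an edge of G2:
  (0,3) → (φ(0),φ(3)) = (0,8) ∈ E(G2) ✓
  (0,5) → (φ(0),φ(5)) = (0,3) ∈ E(G2) ✓
  (1,3) → (φ(1),φ(3)) = (7,8) ∈ E(G2) ✓
  (1,4) → (φ(1),φ(4)) = (6,7) ∈ E(G2) ✓
  (1,5) → (φ(1),φ(5)) = (3,7) ∈ E(G2) ✓
  (1,9) → (φ(1),φ(9)) = (2,7) ∈ E(G2) ✓
  (2,6) → (φ(2),φ(6)) = (5,10) ∈ E(G2) ✓
  (2,10) → (φ(2),φ(10)) = (5,9) ∈ E(G2) ✓
  (3,9) → (φ(3),φ(9)) = (2,8) ∈ E(G2) ✓
  (4,6) → (φ(4),φ(6)) = (6,10) ∈ E(G2) ✓
  (5,6) → (φ(5),φ(6)) = (3,10) ∈ E(G2) ✓
  (7,8) → (φ(7),φ(8)) = (1,4) ∈ E(G2) ✓
  (7,10) → (φ(7),φ(10)) = (4,9) ∈ E(G2) ✓
All 13 edges of G1 map to edges of G2, and |E(G1)| = |E(G2)| = 13, so φ is a bijection on edges as well as vertices. Hence G1 ≅ G2.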